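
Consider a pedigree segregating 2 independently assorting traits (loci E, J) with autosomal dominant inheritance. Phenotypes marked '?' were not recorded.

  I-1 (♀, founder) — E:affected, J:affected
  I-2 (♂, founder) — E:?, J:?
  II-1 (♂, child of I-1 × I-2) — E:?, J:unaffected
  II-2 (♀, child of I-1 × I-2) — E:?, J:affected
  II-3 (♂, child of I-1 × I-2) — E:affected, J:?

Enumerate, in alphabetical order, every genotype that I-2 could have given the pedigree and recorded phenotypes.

E/I-1 aff ·: Ee|EE
E/I-2 ? ·: ee|Ee|EE
E/II-1 ? I-1×I-2: ee|Ee|EE
E/II-2 ? I-1×I-2: ee|Ee|EE
E/II-3 aff I-1×I-2: Ee|EE
⇒ E over [I-1,I-2,II-1,II-2,II-3]: 40 consistent
J/I-1 aff ·: Jj
J/I-2 ? ·: jj|Jj
J/II-1 un I-1×I-2: jj
J/II-2 aff I-1×I-2: Jj|JJ
J/II-3 ? I-1×I-2: jj|Jj|JJ
⇒ J over [I-1,I-2,II-1,II-2,II-3]: 8 consistent

I-2 ∈ {EE Jj, EE jj, Ee Jj, Ee jj, ee Jj, ee jj}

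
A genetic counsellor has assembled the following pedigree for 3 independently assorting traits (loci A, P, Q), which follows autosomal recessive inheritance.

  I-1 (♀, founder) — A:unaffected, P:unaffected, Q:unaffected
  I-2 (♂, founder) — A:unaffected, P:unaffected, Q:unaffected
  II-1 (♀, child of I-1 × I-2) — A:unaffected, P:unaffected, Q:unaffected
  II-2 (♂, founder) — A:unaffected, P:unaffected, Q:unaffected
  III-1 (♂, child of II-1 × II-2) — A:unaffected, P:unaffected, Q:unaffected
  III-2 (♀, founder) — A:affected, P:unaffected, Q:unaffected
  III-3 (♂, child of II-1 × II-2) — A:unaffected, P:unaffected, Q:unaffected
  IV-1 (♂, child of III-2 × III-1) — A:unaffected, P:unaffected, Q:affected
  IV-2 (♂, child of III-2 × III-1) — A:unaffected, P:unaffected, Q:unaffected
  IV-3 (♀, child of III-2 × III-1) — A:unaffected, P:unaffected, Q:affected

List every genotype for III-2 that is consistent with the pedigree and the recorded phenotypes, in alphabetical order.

A/I-1 un ·: AA|Aa
A/I-2 un ·: AA|Aa
A/II-1 un I-1×I-2: AA|Aa
A/II-2 un ·: AA|Aa
A/III-1 un II-1×II-2: AA|Aa
A/III-2 aff ·: aa
A/III-3 un II-1×II-2: AA|Aa
A/IV-1 un III-2×III-1: Aa
A/IV-2 un III-2×III-1: Aa
A/IV-3 un III-2×III-1: Aa
⇒ A over [I-1,I-2,II-1,II-2,III-1,III-2,III-3,IV-1,IV-2,IV-3]: 44 consistent
P/I-1 un ·: PP|Pp
P/I-2 un ·: PP|Pp
P/II-1 un I-1×I-2: PP|Pp
P/II-2 un ·: PP|Pp
P/III-1 un II-1×II-2: PP|Pp
P/III-2 un ·: PP|Pp
P/III-3 un II-1×II-2: PP|Pp
P/IV-1 un III-2×III-1: PP|Pp
P/IV-2 un III-2×III-1: PP|Pp
P/IV-3 un III-2×III-1: PP|Pp
⇒ P over [I-1,I-2,II-1,II-2,III-1,III-2,III-3,IV-1,IV-2,IV-3]: 536 consistent
Q/I-1 un ·: QQ|Qq
Q/I-2 un ·: QQ|Qq
Q/II-1 un I-1×I-2: QQ|Qq
Q/II-2 un ·: QQ|Qq
Q/III-1 un II-1×II-2: Qq
Q/III-2 un ·: Qq
Q/III-3 un II-1×II-2: QQ|Qq
Q/IV-1 aff III-2×III-1: qq
Q/IV-2 un III-2×III-1: QQ|Qq
Q/IV-3 aff III-2×III-1: qq
⇒ Q over [I-1,I-2,II-1,II-2,III-1,III-2,III-3,IV-1,IV-2,IV-3]: 40 consistent

III-2 ∈ {aa PP Qq, aa Pp Qq}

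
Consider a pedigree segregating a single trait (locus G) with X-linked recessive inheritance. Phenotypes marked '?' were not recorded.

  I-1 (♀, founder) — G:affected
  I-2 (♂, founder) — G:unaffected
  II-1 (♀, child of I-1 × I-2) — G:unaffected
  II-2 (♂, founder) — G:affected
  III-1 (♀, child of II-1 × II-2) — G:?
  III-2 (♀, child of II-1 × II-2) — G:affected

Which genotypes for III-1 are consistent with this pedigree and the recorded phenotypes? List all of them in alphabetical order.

G/I-1 aff ·: X^gX^g
G/I-2 un ·: X^GY
G/II-1 un I-1×I-2: X^GX^g
G/II-2 aff ·: X^gY
G/III-1 ? II-1×II-2: X^GX^g|X^gX^g
G/III-2 aff II-1×II-2: X^gX^g
⇒ G over [I-1,I-2,II-1,II-2,III-1,III-2]: 2 consistent

III-1 ∈ {X^GX^g, X^gX^g}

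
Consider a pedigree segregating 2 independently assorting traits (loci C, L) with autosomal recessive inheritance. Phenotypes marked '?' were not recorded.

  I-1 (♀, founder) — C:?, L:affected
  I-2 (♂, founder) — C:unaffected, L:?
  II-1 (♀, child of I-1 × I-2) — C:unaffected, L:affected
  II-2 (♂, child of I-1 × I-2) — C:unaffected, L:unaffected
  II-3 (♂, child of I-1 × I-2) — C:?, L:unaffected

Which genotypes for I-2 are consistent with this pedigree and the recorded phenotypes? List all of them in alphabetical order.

C/I-1 ? ·: CC|Cc|cc
C/I-2 un ·: CC|Cc
C/II-1 un I-1×I-2: CC|Cc
C/II-2 un I-1×I-2: CC|Cc
C/II-3 ? I-1×I-2: CC|Cc|cc
⇒ C over [I-1,I-2,II-1,II-2,II-3]: 32 consistent
L/I-1 aff ·: ll
L/I-2 ? ·: Ll
L/II-1 aff I-1×I-2: ll
L/II-2 un I-1×I-2: Ll
L/II-3 un I-1×I-2: Ll
⇒ L over [I-1,I-2,II-1,II-2,II-3]: 1 consistent

I-2 ∈ {CC Ll, Cc Ll}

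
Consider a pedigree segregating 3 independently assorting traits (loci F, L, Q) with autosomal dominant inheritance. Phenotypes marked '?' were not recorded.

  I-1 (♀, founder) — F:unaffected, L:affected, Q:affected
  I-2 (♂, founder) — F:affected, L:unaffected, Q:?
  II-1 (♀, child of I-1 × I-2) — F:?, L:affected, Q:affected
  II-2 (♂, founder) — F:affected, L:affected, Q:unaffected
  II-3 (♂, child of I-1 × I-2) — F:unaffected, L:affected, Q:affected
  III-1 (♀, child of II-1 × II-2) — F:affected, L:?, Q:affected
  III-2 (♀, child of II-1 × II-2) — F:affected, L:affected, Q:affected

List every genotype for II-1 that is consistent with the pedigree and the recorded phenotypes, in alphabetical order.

II-1 ∈ {Ff Ll QQ, Ff Ll Qq, ff Ll QQ, ff Ll Qq}

F/I-1 un ·: ff
F/I-2 aff ·: Ff
F/II-1 ? I-1×I-2: ff|Ff
F/II-2 aff ·: Ff|FF
F/II-3 un I-1×I-2: ff
F/III-1 aff II-1×II-2: Ff|FF
F/III-2 aff II-1×II-2: Ff|FF
⇒ F over [I-1,I-2,II-1,II-2,II-3,III-1,III-2]: 10 consistent
L/I-1 aff ·: Ll|LL
L/I-2 un ·: ll
L/II-1 aff I-1×I-2: Ll
L/II-2 aff ·: Ll|LL
L/II-3 aff I-1×I-2: Ll
L/III-1 ? II-1×II-2: ll|Ll|LL
L/III-2 aff II-1×II-2: Ll|LL
⇒ L over [I-1,I-2,II-1,II-2,II-3,III-1,III-2]: 20 consistent
Q/I-1 aff ·: Qq|QQ
Q/I-2 ? ·: qq|Qq|QQ
Q/II-1 aff I-1×I-2: Qq|QQ
Q/II-2 un ·: qq
Q/II-3 aff I-1×I-2: Qq|QQ
Q/III-1 aff II-1×II-2: Qq
Q/III-2 aff II-1×II-2: Qq
⇒ Q over [I-1,I-2,II-1,II-2,II-3,III-1,III-2]: 15 consistent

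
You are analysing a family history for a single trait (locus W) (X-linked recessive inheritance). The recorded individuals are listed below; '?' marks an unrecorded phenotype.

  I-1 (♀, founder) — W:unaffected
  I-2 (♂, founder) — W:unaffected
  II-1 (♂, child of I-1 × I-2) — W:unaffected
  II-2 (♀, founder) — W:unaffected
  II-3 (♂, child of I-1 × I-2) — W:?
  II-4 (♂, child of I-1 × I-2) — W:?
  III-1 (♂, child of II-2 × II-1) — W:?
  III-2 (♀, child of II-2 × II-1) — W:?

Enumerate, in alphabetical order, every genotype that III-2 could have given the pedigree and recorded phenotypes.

W/I-1 un ·: X^WX^W|X^WX^w
W/I-2 un ·: X^WY
W/II-1 un I-1×I-2: X^WY
W/II-2 un ·: X^WX^W|X^WX^w
W/II-3 ? I-1×I-2: X^WY|X^wY
W/II-4 ? I-1×I-2: X^WY|X^wY
W/III-1 ? II-2×II-1: X^WY|X^wY
W/III-2 ? II-2×II-1: X^WX^W|X^WX^w
⇒ W over [I-1,I-2,II-1,II-2,II-3,II-4,III-1,III-2]: 25 consistent

III-2 ∈ {X^WX^W, X^WX^w}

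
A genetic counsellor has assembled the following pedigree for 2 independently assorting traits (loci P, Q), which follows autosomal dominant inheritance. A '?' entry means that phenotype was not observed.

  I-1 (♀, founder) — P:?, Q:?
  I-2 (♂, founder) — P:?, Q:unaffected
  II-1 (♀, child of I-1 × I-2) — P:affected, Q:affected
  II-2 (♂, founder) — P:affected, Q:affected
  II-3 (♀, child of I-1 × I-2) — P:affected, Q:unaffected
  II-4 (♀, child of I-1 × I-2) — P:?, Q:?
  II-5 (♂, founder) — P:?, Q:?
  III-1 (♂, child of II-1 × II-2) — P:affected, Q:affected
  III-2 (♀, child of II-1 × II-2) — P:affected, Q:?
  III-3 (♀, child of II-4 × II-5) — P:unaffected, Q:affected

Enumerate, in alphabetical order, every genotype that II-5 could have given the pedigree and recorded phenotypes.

II-5 ∈ {Pp QQ, Pp Qq, Pp qq, pp QQ, pp Qq, pp qq}

P/I-1 ? ·: pp|Pp|PP
P/I-2 ? ·: pp|Pp|PP
P/II-1 aff I-1×I-2: Pp|PP
P/II-2 aff ·: Pp|PP
P/II-3 aff I-1×I-2: Pp|PP
P/II-4 ? I-1×I-2: pp|Pp
P/II-5 ? ·: pp|Pp
P/III-1 aff II-1×II-2: Pp|PP
P/III-2 aff II-1×II-2: Pp|PP
P/III-3 un II-4×II-5: pp
⇒ P over [I-1,I-2,II-1,II-2,II-3,II-4,II-5,III-1,III-2,III-3]: 304 consistent
Q/I-1 ? ·: Qq
Q/I-2 un ·: qq
Q/II-1 aff I-1×I-2: Qq
Q/II-2 aff ·: Qq|QQ
Q/II-3 un I-1×I-2: qq
Q/II-4 ? I-1×I-2: qq|Qq
Q/II-5 ? ·: qq|Qq|QQ
Q/III-1 aff II-1×II-2: Qq|QQ
Q/III-2 ? II-1×II-2: qq|Qq|QQ
Q/III-3 aff II-4×II-5: Qq|QQ
⇒ Q over [I-1,I-2,II-1,II-2,II-3,II-4,II-5,III-1,III-2,III-3]: 70 consistent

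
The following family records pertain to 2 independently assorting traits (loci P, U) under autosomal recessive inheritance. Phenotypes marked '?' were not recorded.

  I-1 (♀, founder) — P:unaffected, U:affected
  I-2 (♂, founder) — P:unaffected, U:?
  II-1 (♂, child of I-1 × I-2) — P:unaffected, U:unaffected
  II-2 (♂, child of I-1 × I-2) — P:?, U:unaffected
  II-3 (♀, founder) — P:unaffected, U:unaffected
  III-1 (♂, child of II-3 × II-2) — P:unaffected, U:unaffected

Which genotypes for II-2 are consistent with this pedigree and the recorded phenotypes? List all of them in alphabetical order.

P/I-1 un ·: PP|Pp
P/I-2 un ·: PP|Pp
P/II-1 un I-1×I-2: PP|Pp
P/II-2 ? I-1×I-2: PP|Pp|pp
P/II-3 un ·: PP|Pp
P/III-1 un II-3×II-2: PP|Pp
⇒ P over [I-1,I-2,II-1,II-2,II-3,III-1]: 49 consistent
U/I-1 aff ·: uu
U/I-2 ? ·: UU|Uu
U/II-1 un I-1×I-2: Uu
U/II-2 un I-1×I-2: Uu
U/II-3 un ·: UU|Uu
U/III-1 un II-3×II-2: UU|Uu
⇒ U over [I-1,I-2,II-1,II-2,II-3,III-1]: 8 consistent

II-2 ∈ {PP Uu, Pp Uu, pp Uu}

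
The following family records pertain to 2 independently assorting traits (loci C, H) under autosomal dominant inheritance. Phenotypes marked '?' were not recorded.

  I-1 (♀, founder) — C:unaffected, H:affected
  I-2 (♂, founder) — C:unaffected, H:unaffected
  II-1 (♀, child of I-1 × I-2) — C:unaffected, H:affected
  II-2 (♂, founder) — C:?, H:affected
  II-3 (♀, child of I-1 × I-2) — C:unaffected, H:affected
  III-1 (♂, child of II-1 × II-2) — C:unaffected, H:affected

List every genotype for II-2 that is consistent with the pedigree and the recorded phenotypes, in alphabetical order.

II-2 ∈ {Cc HH, Cc Hh, cc HH, cc Hh}

C/I-1 un ·: cc
C/I-2 un ·: cc
C/II-1 un I-1×I-2: cc
C/II-2 ? ·: cc|Cc
C/II-3 un I-1×I-2: cc
C/III-1 un II-1×II-2: cc
⇒ C over [I-1,I-2,II-1,II-2,II-3,III-1]: 2 consistent
H/I-1 aff ·: Hh|HH
H/I-2 un ·: hh
H/II-1 aff I-1×I-2: Hh
H/II-2 aff ·: Hh|HH
H/II-3 aff I-1×I-2: Hh
H/III-1 aff II-1×II-2: Hh|HH
⇒ H over [I-1,I-2,II-1,II-2,II-3,III-1]: 8 consistent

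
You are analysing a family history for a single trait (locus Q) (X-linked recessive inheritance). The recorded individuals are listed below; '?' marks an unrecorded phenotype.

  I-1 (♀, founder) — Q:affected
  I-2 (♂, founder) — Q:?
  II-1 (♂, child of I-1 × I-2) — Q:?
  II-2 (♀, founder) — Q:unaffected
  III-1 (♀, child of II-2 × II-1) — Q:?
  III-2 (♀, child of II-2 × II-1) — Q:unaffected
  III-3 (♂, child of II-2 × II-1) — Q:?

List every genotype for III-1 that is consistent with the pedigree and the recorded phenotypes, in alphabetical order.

Q/I-1 aff ·: X^qX^q
Q/I-2 ? ·: X^QY|X^qY
Q/II-1 ? I-1×I-2: X^qY
Q/II-2 un ·: X^QX^Q|X^QX^q
Q/III-1 ? II-2×II-1: X^QX^q|X^qX^q
Q/III-2 un II-2×II-1: X^QX^q
Q/III-3 ? II-2×II-1: X^QY|X^qY
⇒ Q over [I-1,I-2,II-1,II-2,III-1,III-2,III-3]: 10 consistent

III-1 ∈ {X^QX^q, X^qX^q}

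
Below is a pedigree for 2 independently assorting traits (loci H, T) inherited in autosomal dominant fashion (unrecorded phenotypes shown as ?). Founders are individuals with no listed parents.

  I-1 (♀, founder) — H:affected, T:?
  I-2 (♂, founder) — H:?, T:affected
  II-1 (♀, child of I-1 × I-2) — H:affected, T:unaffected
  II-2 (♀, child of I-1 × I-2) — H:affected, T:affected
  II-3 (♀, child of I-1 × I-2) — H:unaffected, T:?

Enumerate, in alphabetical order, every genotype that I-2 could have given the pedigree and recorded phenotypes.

H/I-1 aff ·: Hh
H/I-2 ? ·: hh|Hh
H/II-1 aff I-1×I-2: Hh|HH
H/II-2 aff I-1×I-2: Hh|HH
H/II-3 un I-1×I-2: hh
⇒ H over [I-1,I-2,II-1,II-2,II-3]: 5 consistent
T/I-1 ? ·: tt|Tt
T/I-2 aff ·: Tt
T/II-1 un I-1×I-2: tt
T/II-2 aff I-1×I-2: Tt|TT
T/II-3 ? I-1×I-2: tt|Tt|TT
⇒ T over [I-1,I-2,II-1,II-2,II-3]: 8 consistent

I-2 ∈ {Hh Tt, hh Tt}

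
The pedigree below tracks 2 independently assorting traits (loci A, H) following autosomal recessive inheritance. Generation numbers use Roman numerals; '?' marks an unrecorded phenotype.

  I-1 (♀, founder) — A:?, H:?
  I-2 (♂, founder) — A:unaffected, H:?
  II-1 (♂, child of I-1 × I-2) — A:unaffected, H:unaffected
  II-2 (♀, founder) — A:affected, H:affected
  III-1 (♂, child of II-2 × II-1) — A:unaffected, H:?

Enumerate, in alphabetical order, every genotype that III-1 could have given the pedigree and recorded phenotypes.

III-1 ∈ {Aa Hh, Aa hh}

A/I-1 ? ·: AA|Aa|aa
A/I-2 un ·: AA|Aa
A/II-1 un I-1×I-2: AA|Aa
A/II-2 aff ·: aa
A/III-1 un II-2×II-1: Aa
⇒ A over [I-1,I-2,II-1,II-2,III-1]: 9 consistent
H/I-1 ? ·: HH|Hh|hh
H/I-2 ? ·: HH|Hh|hh
H/II-1 un I-1×I-2: HH|Hh
H/II-2 aff ·: hh
H/III-1 ? II-2×II-1: Hh|hh
⇒ H over [I-1,I-2,II-1,II-2,III-1]: 18 consistent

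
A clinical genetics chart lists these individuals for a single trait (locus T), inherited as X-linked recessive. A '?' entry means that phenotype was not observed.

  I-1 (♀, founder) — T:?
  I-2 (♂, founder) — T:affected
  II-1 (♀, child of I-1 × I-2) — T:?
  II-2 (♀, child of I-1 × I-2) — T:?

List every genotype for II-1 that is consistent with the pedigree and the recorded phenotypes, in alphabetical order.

II-1 ∈ {X^TX^t, X^tX^t}

T/I-1 ? ·: X^TX^T|X^TX^t|X^tX^t
T/I-2 aff ·: X^tY
T/II-1 ? I-1×I-2: X^TX^t|X^tX^t
T/II-2 ? I-1×I-2: X^TX^t|X^tX^t
⇒ T over [I-1,I-2,II-1,II-2]: 6 consistent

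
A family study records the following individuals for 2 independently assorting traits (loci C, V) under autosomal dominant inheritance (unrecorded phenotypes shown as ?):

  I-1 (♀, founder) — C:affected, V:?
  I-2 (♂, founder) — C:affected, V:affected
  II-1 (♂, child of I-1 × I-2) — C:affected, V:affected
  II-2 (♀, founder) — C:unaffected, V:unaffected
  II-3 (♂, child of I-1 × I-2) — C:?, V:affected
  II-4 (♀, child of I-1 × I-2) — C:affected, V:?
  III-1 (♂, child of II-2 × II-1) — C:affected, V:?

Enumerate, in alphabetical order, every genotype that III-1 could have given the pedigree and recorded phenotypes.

C/I-1 aff ·: Cc|CC
C/I-2 aff ·: Cc|CC
C/II-1 aff I-1×I-2: Cc|CC
C/II-2 un ·: cc
C/II-3 ? I-1×I-2: cc|Cc|CC
C/II-4 aff I-1×I-2: Cc|CC
C/III-1 aff II-2×II-1: Cc
⇒ C over [I-1,I-2,II-1,II-2,II-3,II-4,III-1]: 29 consistent
V/I-1 ? ·: vv|Vv|VV
V/I-2 aff ·: Vv|VV
V/II-1 aff I-1×I-2: Vv|VV
V/II-2 un ·: vv
V/II-3 aff I-1×I-2: Vv|VV
V/II-4 ? I-1×I-2: vv|Vv|VV
V/III-1 ? II-2×II-1: vv|Vv
⇒ V over [I-1,I-2,II-1,II-2,II-3,II-4,III-1]: 49 consistent

III-1 ∈ {Cc Vv, Cc vv}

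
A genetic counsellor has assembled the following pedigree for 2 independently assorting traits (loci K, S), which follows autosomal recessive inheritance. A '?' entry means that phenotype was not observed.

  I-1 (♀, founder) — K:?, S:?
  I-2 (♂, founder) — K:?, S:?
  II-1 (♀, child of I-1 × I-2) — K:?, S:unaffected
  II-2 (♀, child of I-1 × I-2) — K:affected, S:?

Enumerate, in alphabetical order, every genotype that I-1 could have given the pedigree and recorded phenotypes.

I-1 ∈ {Kk SS, Kk Ss, Kk ss, kk SS, kk Ss, kk ss}

K/I-1 ? ·: Kk|kk
K/I-2 ? ·: Kk|kk
K/II-1 ? I-1×I-2: KK|Kk|kk
K/II-2 aff I-1×I-2: kk
⇒ K over [I-1,I-2,II-1,II-2]: 8 consistent
S/I-1 ? ·: SS|Ss|ss
S/I-2 ? ·: SS|Ss|ss
S/II-1 un I-1×I-2: SS|Ss
S/II-2 ? I-1×I-2: SS|Ss|ss
⇒ S over [I-1,I-2,II-1,II-2]: 21 consistent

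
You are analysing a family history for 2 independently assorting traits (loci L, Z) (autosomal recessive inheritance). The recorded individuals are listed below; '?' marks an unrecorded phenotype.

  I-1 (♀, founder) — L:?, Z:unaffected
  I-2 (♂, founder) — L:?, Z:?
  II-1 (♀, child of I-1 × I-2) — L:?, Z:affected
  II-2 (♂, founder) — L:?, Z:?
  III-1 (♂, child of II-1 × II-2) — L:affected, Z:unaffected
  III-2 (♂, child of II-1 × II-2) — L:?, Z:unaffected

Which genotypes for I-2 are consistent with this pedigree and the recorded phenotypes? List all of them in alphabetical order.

I-2 ∈ {LL Zz, LL zz, Ll Zz, Ll zz, ll Zz, ll zz}

L/I-1 ? ·: LL|Ll|ll
L/I-2 ? ·: LL|Ll|ll
L/II-1 ? I-1×I-2: Ll|ll
L/II-2 ? ·: Ll|ll
L/III-1 aff II-1×II-2: ll
L/III-2 ? II-1×II-2: LL|Ll|ll
⇒ L over [I-1,I-2,II-1,II-2,III-1,III-2]: 47 consistent
Z/I-1 un ·: Zz
Z/I-2 ? ·: Zz|zz
Z/II-1 aff I-1×I-2: zz
Z/II-2 ? ·: ZZ|Zz
Z/III-1 un II-1×II-2: Zz
Z/III-2 un II-1×II-2: Zz
⇒ Z over [I-1,I-2,II-1,II-2,III-1,III-2]: 4 consistent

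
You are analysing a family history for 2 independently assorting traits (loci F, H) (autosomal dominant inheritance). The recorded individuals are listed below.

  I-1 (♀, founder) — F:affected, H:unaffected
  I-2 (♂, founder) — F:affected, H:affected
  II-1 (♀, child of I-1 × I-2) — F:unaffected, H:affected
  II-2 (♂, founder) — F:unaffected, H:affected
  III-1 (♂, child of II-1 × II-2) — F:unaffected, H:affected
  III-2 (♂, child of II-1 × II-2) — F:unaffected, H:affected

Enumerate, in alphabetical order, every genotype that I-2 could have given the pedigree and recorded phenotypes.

F/I-1 aff ·: Ff
F/I-2 aff ·: Ff
F/II-1 un I-1×I-2: ff
F/II-2 un ·: ff
F/III-1 un II-1×II-2: ff
F/III-2 un II-1×II-2: ff
⇒ F over [I-1,I-2,II-1,II-2,III-1,III-2]: 1 consistent
H/I-1 un ·: hh
H/I-2 aff ·: Hh|HH
H/II-1 aff I-1×I-2: Hh
H/II-2 aff ·: Hh|HH
H/III-1 aff II-1×II-2: Hh|HH
H/III-2 aff II-1×II-2: Hh|HH
⇒ H over [I-1,I-2,II-1,II-2,III-1,III-2]: 16 consistent

I-2 ∈ {Ff HH, Ff Hh}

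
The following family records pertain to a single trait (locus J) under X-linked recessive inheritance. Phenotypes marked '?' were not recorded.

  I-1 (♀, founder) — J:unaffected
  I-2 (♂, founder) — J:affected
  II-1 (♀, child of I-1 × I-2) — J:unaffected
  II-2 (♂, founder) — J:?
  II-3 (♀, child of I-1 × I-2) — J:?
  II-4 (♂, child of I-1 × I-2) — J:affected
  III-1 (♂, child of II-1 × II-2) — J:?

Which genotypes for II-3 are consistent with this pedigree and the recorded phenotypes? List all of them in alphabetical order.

II-3 ∈ {X^JX^j, X^jX^j}

J/I-1 un ·: X^JX^j
J/I-2 aff ·: X^jY
J/II-1 un I-1×I-2: X^JX^j
J/II-2 ? ·: X^JY|X^jY
J/II-3 ? I-1×I-2: X^JX^j|X^jX^j
J/II-4 aff I-1×I-2: X^jY
J/III-1 ? II-1×II-2: X^JY|X^jY
⇒ J over [I-1,I-2,II-1,II-2,II-3,II-4,III-1]: 8 consistent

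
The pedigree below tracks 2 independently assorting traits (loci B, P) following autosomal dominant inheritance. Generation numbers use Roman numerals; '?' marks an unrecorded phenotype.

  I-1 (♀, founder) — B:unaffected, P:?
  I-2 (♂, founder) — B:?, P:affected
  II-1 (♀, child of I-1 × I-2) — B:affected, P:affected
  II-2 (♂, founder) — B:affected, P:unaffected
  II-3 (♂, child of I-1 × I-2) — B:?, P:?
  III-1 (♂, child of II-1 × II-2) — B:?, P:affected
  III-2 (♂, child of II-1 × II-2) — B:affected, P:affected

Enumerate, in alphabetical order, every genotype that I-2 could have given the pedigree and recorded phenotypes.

I-2 ∈ {BB PP, BB Pp, Bb PP, Bb Pp}

B/I-1 un ·: bb
B/I-2 ? ·: Bb|BB
B/II-1 aff I-1×I-2: Bb
B/II-2 aff ·: Bb|BB
B/II-3 ? I-1×I-2: bb|Bb
B/III-1 ? II-1×II-2: bb|Bb|BB
B/III-2 aff II-1×II-2: Bb|BB
⇒ B over [I-1,I-2,II-1,II-2,II-3,III-1,III-2]: 30 consistent
P/I-1 ? ·: pp|Pp|PP
P/I-2 aff ·: Pp|PP
P/II-1 aff I-1×I-2: Pp|PP
P/II-2 un ·: pp
P/II-3 ? I-1×I-2: pp|Pp|PP
P/III-1 aff II-1×II-2: Pp
P/III-2 aff II-1×II-2: Pp
⇒ P over [I-1,I-2,II-1,II-2,II-3,III-1,III-2]: 18 consistent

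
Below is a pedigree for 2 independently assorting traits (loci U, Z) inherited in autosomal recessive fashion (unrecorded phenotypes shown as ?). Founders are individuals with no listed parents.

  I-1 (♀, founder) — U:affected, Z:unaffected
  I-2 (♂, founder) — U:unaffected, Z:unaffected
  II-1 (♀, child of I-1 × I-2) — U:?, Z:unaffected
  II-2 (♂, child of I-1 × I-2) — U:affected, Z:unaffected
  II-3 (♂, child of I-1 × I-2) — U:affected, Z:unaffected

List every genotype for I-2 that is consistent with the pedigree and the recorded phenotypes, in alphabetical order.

U/I-1 aff ·: uu
U/I-2 un ·: Uu
U/II-1 ? I-1×I-2: Uu|uu
U/II-2 aff I-1×I-2: uu
U/II-3 aff I-1×I-2: uu
⇒ U over [I-1,I-2,II-1,II-2,II-3]: 2 consistent
Z/I-1 un ·: ZZ|Zz
Z/I-2 un ·: ZZ|Zz
Z/II-1 un I-1×I-2: ZZ|Zz
Z/II-2 un I-1×I-2: ZZ|Zz
Z/II-3 un I-1×I-2: ZZ|Zz
⇒ Z over [I-1,I-2,II-1,II-2,II-3]: 25 consistent

I-2 ∈ {Uu ZZ, Uu Zz}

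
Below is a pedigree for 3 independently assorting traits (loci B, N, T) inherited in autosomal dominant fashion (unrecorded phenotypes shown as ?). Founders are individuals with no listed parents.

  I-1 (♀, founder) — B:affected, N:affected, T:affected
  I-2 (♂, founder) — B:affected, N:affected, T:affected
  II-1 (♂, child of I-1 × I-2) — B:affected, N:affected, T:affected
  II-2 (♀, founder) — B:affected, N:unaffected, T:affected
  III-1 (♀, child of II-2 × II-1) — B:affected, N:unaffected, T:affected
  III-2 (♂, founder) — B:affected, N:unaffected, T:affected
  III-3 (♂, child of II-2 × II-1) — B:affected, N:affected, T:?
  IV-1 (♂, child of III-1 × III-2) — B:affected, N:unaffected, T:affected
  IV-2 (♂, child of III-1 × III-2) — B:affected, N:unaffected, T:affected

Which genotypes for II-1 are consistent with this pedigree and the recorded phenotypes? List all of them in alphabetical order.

II-1 ∈ {BB Nn TT, BB Nn Tt, Bb Nn TT, Bb Nn Tt}

B/I-1 aff ·: Bb|BB
B/I-2 aff ·: Bb|BB
B/II-1 aff I-1×I-2: Bb|BB
B/II-2 aff ·: Bb|BB
B/III-1 aff II-2×II-1: Bb|BB
B/III-2 aff ·: Bb|BB
B/III-3 aff II-2×II-1: Bb|BB
B/IV-1 aff III-1×III-2: Bb|BB
B/IV-2 aff III-1×III-2: Bb|BB
⇒ B over [I-1,I-2,II-1,II-2,III-1,III-2,III-3,IV-1,IV-2]: 280 consistent
N/I-1 aff ·: Nn|NN
N/I-2 aff ·: Nn|NN
N/II-1 aff I-1×I-2: Nn
N/II-2 un ·: nn
N/III-1 un II-2×II-1: nn
N/III-2 un ·: nn
N/III-3 aff II-2×II-1: Nn
N/IV-1 un III-1×III-2: nn
N/IV-2 un III-1×III-2: nn
⇒ N over [I-1,I-2,II-1,II-2,III-1,III-2,III-3,IV-1,IV-2]: 3 consistent
T/I-1 aff ·: Tt|TT
T/I-2 aff ·: Tt|TT
T/II-1 aff I-1×I-2: Tt|TT
T/II-2 aff ·: Tt|TT
T/III-1 aff II-2×II-1: Tt|TT
T/III-2 aff ·: Tt|TT
T/III-3 ? II-2×II-1: tt|Tt|TT
T/IV-1 aff III-1×III-2: Tt|TT
T/IV-2 aff III-1×III-2: Tt|TT
⇒ T over [I-1,I-2,II-1,II-2,III-1,III-2,III-3,IV-1,IV-2]: 319 consistent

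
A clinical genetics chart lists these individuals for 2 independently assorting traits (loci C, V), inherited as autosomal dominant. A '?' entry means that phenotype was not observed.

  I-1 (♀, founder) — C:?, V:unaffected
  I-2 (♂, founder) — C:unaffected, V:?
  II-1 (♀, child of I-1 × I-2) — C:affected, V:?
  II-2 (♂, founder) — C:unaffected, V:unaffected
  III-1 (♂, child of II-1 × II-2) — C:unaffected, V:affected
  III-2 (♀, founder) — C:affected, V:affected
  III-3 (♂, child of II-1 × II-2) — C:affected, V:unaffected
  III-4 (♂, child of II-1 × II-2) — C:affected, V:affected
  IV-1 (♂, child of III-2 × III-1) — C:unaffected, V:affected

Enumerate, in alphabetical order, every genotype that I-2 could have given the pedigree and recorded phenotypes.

I-2 ∈ {cc VV, cc Vv}

C/I-1 ? ·: Cc|CC
C/I-2 un ·: cc
C/II-1 aff I-1×I-2: Cc
C/II-2 un ·: cc
C/III-1 un II-1×II-2: cc
C/III-2 aff ·: Cc
C/III-3 aff II-1×II-2: Cc
C/III-4 aff II-1×II-2: Cc
C/IV-1 un III-2×III-1: cc
⇒ C over [I-1,I-2,II-1,II-2,III-1,III-2,III-3,III-4,IV-1]: 2 consistent
V/I-1 un ·: vv
V/I-2 ? ·: Vv|VV
V/II-1 ? I-1×I-2: Vv
V/II-2 un ·: vv
V/III-1 aff II-1×II-2: Vv
V/III-2 aff ·: Vv|VV
V/III-3 un II-1×II-2: vv
V/III-4 aff II-1×II-2: Vv
V/IV-1 aff III-2×III-1: Vv|VV
⇒ V over [I-1,I-2,II-1,II-2,III-1,III-2,III-3,III-4,IV-1]: 8 consistent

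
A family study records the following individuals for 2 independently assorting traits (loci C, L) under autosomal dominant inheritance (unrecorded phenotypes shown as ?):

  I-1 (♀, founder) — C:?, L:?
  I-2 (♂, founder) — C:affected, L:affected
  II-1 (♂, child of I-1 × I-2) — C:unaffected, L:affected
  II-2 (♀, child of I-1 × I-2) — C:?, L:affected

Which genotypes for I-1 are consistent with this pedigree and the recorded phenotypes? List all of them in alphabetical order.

I-1 ∈ {Cc LL, Cc Ll, Cc ll, cc LL, cc Ll, cc ll}

C/I-1 ? ·: cc|Cc
C/I-2 aff ·: Cc
C/II-1 un I-1×I-2: cc
C/II-2 ? I-1×I-2: cc|Cc|CC
⇒ C over [I-1,I-2,II-1,II-2]: 5 consistent
L/I-1 ? ·: ll|Ll|LL
L/I-2 aff ·: Ll|LL
L/II-1 aff I-1×I-2: Ll|LL
L/II-2 aff I-1×I-2: Ll|LL
⇒ L over [I-1,I-2,II-1,II-2]: 15 consistent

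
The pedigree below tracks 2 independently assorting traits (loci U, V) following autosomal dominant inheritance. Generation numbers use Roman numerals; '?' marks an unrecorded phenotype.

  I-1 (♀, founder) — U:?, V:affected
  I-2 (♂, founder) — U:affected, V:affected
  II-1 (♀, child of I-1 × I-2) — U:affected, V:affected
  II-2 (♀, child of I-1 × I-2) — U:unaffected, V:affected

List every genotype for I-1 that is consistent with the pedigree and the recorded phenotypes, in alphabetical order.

U/I-1 ? ·: uu|Uu
U/I-2 aff ·: Uu
U/II-1 aff I-1×I-2: Uu|UU
U/II-2 un I-1×I-2: uu
⇒ U over [I-1,I-2,II-1,II-2]: 3 consistent
V/I-1 aff ·: Vv|VV
V/I-2 aff ·: Vv|VV
V/II-1 aff I-1×I-2: Vv|VV
V/II-2 aff I-1×I-2: Vv|VV
⇒ V over [I-1,I-2,II-1,II-2]: 13 consistent

I-1 ∈ {Uu VV, Uu Vv, uu VV, uu Vv}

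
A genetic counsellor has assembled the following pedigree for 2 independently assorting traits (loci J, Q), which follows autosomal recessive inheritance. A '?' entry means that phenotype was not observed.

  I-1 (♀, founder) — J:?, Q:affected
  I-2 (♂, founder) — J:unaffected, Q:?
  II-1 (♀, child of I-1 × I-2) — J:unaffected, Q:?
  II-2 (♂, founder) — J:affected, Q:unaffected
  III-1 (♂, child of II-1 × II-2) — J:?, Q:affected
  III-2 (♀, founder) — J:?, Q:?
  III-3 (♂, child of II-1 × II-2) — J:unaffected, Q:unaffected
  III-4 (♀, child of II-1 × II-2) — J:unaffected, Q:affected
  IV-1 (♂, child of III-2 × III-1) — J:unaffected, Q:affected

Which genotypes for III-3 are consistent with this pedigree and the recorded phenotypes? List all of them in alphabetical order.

J/I-1 ? ·: JJ|Jj|jj
J/I-2 un ·: JJ|Jj
J/II-1 un I-1×I-2: JJ|Jj
J/II-2 aff ·: jj
J/III-1 ? II-1×II-2: Jj|jj
J/III-2 ? ·: JJ|Jj|jj
J/III-3 un II-1×II-2: Jj
J/III-4 un II-1×II-2: Jj
J/IV-1 un III-2×III-1: JJ|Jj
⇒ J over [I-1,I-2,II-1,II-2,III-1,III-2,III-3,III-4,IV-1]: 55 consistent
Q/I-1 aff ·: qq
Q/I-2 ? ·: QQ|Qq|qq
Q/II-1 ? I-1×I-2: Qq|qq
Q/II-2 un ·: Qq
Q/III-1 aff II-1×II-2: qq
Q/III-2 ? ·: Qq|qq
Q/III-3 un II-1×II-2: QQ|Qq
Q/III-4 aff II-1×II-2: qq
Q/IV-1 aff III-2×III-1: qq
⇒ Q over [I-1,I-2,II-1,II-2,III-1,III-2,III-3,III-4,IV-1]: 12 consistent

III-3 ∈ {Jj QQ, Jj Qq}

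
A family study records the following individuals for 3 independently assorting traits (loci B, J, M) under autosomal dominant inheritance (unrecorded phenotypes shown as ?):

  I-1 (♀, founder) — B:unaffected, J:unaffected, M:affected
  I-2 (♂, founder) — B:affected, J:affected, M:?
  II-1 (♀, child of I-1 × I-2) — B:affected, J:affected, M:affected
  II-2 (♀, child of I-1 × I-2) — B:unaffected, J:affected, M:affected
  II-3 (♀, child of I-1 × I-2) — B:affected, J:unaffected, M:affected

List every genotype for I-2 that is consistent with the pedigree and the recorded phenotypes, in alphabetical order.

B/I-1 un ·: bb
B/I-2 aff ·: Bb
B/II-1 aff I-1×I-2: Bb
B/II-2 un I-1×I-2: bb
B/II-3 aff I-1×I-2: Bb
⇒ B over [I-1,I-2,II-1,II-2,II-3]: 1 consistent
J/I-1 un ·: jj
J/I-2 aff ·: Jj
J/II-1 aff I-1×I-2: Jj
J/II-2 aff I-1×I-2: Jj
J/II-3 un I-1×I-2: jj
⇒ J over [I-1,I-2,II-1,II-2,II-3]: 1 consistent
M/I-1 aff ·: Mm|MM
M/I-2 ? ·: mm|Mm|MM
M/II-1 aff I-1×I-2: Mm|MM
M/II-2 aff I-1×I-2: Mm|MM
M/II-3 aff I-1×I-2: Mm|MM
⇒ M over [I-1,I-2,II-1,II-2,II-3]: 27 consistent

I-2 ∈ {Bb Jj MM, Bb Jj Mm, Bb Jj mm}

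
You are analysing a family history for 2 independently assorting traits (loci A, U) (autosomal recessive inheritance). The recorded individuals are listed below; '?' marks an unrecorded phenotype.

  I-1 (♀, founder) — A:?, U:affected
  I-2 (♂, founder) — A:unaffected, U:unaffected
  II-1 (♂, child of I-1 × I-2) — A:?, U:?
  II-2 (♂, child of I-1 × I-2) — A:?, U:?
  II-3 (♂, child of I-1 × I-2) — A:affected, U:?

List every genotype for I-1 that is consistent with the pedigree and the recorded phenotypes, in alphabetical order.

I-1 ∈ {Aa uu, aa uu}

A/I-1 ? ·: Aa|aa
A/I-2 un ·: Aa
A/II-1 ? I-1×I-2: AA|Aa|aa
A/II-2 ? I-1×I-2: AA|Aa|aa
A/II-3 aff I-1×I-2: aa
⇒ A over [I-1,I-2,II-1,II-2,II-3]: 13 consistent
U/I-1 aff ·: uu
U/I-2 un ·: UU|Uu
U/II-1 ? I-1×I-2: Uu|uu
U/II-2 ? I-1×I-2: Uu|uu
U/II-3 ? I-1×I-2: Uu|uu
⇒ U over [I-1,I-2,II-1,II-2,II-3]: 9 consistent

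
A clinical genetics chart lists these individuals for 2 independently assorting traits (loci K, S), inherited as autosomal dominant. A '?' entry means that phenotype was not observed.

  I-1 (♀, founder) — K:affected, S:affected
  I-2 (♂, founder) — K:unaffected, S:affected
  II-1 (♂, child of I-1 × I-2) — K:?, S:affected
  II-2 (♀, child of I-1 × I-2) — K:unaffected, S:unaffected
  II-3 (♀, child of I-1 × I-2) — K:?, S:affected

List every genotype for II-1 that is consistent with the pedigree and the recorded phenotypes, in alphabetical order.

K/I-1 aff ·: Kk
K/I-2 un ·: kk
K/II-1 ? I-1×I-2: kk|Kk
K/II-2 un I-1×I-2: kk
K/II-3 ? I-1×I-2: kk|Kk
⇒ K over [I-1,I-2,II-1,II-2,II-3]: 4 consistent
S/I-1 aff ·: Ss
S/I-2 aff ·: Ss
S/II-1 aff I-1×I-2: Ss|SS
S/II-2 un I-1×I-2: ss
S/II-3 aff I-1×I-2: Ss|SS
⇒ S over [I-1,I-2,II-1,II-2,II-3]: 4 consistent

II-1 ∈ {Kk SS, Kk Ss, kk SS, kk Ss}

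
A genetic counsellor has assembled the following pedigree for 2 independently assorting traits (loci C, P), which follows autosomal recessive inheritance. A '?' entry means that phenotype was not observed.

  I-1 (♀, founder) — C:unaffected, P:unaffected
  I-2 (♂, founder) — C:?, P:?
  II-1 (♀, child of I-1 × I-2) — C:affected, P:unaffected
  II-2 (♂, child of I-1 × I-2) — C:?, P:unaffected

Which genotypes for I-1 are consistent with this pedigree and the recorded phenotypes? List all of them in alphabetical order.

C/I-1 un ·: Cc
C/I-2 ? ·: Cc|cc
C/II-1 aff I-1×I-2: cc
C/II-2 ? I-1×I-2: CC|Cc|cc
⇒ C over [I-1,I-2,II-1,II-2]: 5 consistent
P/I-1 un ·: PP|Pp
P/I-2 ? ·: PP|Pp|pp
P/II-1 un I-1×I-2: PP|Pp
P/II-2 un I-1×I-2: PP|Pp
⇒ P over [I-1,I-2,II-1,II-2]: 15 consistent

I-1 ∈ {Cc PP, Cc Pp}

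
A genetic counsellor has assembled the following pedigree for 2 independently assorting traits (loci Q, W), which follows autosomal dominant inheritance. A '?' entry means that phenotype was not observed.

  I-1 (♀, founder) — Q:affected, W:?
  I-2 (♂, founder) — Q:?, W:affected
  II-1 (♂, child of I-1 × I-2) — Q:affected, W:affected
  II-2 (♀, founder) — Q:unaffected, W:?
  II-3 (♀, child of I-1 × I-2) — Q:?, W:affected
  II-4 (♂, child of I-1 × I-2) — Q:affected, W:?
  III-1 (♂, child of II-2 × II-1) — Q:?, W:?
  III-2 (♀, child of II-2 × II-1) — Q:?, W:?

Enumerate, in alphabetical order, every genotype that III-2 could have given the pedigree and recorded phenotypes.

III-2 ∈ {Qq WW, Qq Ww, Qq ww, qq WW, qq Ww, qq ww}

Q/I-1 aff ·: Qq|QQ
Q/I-2 ? ·: qq|Qq|QQ
Q/II-1 aff I-1×I-2: Qq|QQ
Q/II-2 un ·: qq
Q/II-3 ? I-1×I-2: qq|Qq|QQ
Q/II-4 aff I-1×I-2: Qq|QQ
Q/III-1 ? II-2×II-1: qq|Qq
Q/III-2 ? II-2×II-1: qq|Qq
⇒ Q over [I-1,I-2,II-1,II-2,II-3,II-4,III-1,III-2]: 83 consistent
W/I-1 ? ·: ww|Ww|WW
W/I-2 aff ·: Ww|WW
W/II-1 aff I-1×I-2: Ww|WW
W/II-2 ? ·: ww|Ww|WW
W/II-3 aff I-1×I-2: Ww|WW
W/II-4 ? I-1×I-2: ww|Ww|WW
W/III-1 ? II-2×II-1: ww|Ww|WW
W/III-2 ? II-2×II-1: ww|Ww|WW
⇒ W over [I-1,I-2,II-1,II-2,II-3,II-4,III-1,III-2]: 379 consistent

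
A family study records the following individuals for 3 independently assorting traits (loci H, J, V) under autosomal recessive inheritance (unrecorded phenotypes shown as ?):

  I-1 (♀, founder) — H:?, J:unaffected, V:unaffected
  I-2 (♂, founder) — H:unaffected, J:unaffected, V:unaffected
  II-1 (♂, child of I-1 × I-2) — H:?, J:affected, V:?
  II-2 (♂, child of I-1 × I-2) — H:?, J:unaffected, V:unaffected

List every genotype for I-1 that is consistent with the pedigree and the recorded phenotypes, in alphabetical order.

H/I-1 ? ·: HH|Hh|hh
H/I-2 un ·: HH|Hh
H/II-1 ? I-1×I-2: HH|Hh|hh
H/II-2 ? I-1×I-2: HH|Hh|hh
⇒ H over [I-1,I-2,II-1,II-2]: 23 consistent
J/I-1 un ·: Jj
J/I-2 un ·: Jj
J/II-1 aff I-1×I-2: jj
J/II-2 un I-1×I-2: JJ|Jj
⇒ J over [I-1,I-2,II-1,II-2]: 2 consistent
V/I-1 un ·: VV|Vv
V/I-2 un ·: VV|Vv
V/II-1 ? I-1×I-2: VV|Vv|vv
V/II-2 un I-1×I-2: VV|Vv
⇒ V over [I-1,I-2,II-1,II-2]: 15 consistent

I-1 ∈ {HH Jj VV, HH Jj Vv, Hh Jj VV, Hh Jj Vv, hh Jj VV, hh Jj Vv}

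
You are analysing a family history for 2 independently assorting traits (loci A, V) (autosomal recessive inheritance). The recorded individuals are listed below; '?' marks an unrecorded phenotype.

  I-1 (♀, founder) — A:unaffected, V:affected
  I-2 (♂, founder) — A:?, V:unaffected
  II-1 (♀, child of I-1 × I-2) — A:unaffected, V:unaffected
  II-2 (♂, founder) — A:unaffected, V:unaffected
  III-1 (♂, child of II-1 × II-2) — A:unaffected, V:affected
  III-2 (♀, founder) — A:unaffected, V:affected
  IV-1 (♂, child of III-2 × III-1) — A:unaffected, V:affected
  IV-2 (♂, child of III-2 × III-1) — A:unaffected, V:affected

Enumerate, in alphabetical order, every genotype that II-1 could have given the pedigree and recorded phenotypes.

A/I-1 un ·: AA|Aa
A/I-2 ? ·: AA|Aa|aa
A/II-1 un I-1×I-2: AA|Aa
A/II-2 un ·: AA|Aa
A/III-1 un II-1×II-2: AA|Aa
A/III-2 un ·: AA|Aa
A/IV-1 un III-2×III-1: AA|Aa
A/IV-2 un III-2×III-1: AA|Aa
⇒ A over [I-1,I-2,II-1,II-2,III-1,III-2,IV-1,IV-2]: 202 consistent
V/I-1 aff ·: vv
V/I-2 un ·: VV|Vv
V/II-1 un I-1×I-2: Vv
V/II-2 un ·: Vv
V/III-1 aff II-1×II-2: vv
V/III-2 aff ·: vv
V/IV-1 aff III-2×III-1: vv
V/IV-2 aff III-2×III-1: vv
⇒ V over [I-1,I-2,II-1,II-2,III-1,III-2,IV-1,IV-2]: 2 consistent

II-1 ∈ {AA Vv, Aa Vv}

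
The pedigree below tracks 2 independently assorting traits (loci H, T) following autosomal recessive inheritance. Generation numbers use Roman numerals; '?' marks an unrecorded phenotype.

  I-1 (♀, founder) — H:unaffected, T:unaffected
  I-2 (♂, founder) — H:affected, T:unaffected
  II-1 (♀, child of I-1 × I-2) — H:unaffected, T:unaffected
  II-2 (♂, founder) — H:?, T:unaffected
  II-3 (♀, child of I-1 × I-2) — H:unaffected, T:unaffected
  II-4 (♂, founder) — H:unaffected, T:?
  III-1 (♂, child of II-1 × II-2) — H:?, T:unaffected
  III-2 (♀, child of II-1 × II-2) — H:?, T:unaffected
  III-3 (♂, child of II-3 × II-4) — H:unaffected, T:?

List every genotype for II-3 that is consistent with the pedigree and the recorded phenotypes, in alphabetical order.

H/I-1 un ·: HH|Hh
H/I-2 aff ·: hh
H/II-1 un I-1×I-2: Hh
H/II-2 ? ·: HH|Hh|hh
H/II-3 un I-1×I-2: Hh
H/II-4 un ·: HH|Hh
H/III-1 ? II-1×II-2: HH|Hh|hh
H/III-2 ? II-1×II-2: HH|Hh|hh
H/III-3 un II-3×II-4: HH|Hh
⇒ H over [I-1,I-2,II-1,II-2,II-3,II-4,III-1,III-2,III-3]: 136 consistent
T/I-1 un ·: TT|Tt
T/I-2 un ·: TT|Tt
T/II-1 un I-1×I-2: TT|Tt
T/II-2 un ·: TT|Tt
T/II-3 un I-1×I-2: TT|Tt
T/II-4 ? ·: TT|Tt|tt
T/III-1 un II-1×II-2: TT|Tt
T/III-2 un II-1×II-2: TT|Tt
T/III-3 ? II-3×II-4: TT|Tt|tt
⇒ T over [I-1,I-2,II-1,II-2,II-3,II-4,III-1,III-2,III-3]: 449 consistent

II-3 ∈ {Hh TT, Hh Tt}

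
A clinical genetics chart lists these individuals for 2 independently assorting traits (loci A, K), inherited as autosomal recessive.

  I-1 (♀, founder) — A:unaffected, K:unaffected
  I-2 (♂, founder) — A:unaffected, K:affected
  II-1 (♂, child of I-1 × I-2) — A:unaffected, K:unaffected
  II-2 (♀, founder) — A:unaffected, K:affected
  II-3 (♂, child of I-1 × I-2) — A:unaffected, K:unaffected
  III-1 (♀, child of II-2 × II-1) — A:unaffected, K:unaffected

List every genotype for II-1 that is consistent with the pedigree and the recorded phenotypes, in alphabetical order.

A/I-1 un ·: AA|Aa
A/I-2 un ·: AA|Aa
A/II-1 un I-1×I-2: AA|Aa
A/II-2 un ·: AA|Aa
A/II-3 un I-1×I-2: AA|Aa
A/III-1 un II-2×II-1: AA|Aa
⇒ A over [I-1,I-2,II-1,II-2,II-3,III-1]: 45 consistent
K/I-1 un ·: KK|Kk
K/I-2 aff ·: kk
K/II-1 un I-1×I-2: Kk
K/II-2 aff ·: kk
K/II-3 un I-1×I-2: Kk
K/III-1 un II-2×II-1: Kk
⇒ K over [I-1,I-2,II-1,II-2,II-3,III-1]: 2 consistent

II-1 ∈ {AA Kk, Aa Kk}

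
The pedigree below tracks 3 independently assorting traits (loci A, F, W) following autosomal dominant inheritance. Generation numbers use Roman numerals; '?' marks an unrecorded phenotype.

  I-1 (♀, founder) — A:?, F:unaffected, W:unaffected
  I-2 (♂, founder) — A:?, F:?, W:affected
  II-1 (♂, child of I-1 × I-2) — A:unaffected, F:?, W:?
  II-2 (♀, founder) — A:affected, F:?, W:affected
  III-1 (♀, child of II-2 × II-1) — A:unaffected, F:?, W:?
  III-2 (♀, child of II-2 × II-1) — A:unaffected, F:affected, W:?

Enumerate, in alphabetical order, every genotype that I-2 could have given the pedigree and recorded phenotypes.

I-2 ∈ {Aa FF WW, Aa FF Ww, Aa Ff WW, Aa Ff Ww, Aa ff WW, Aa ff Ww, aa FF WW, aa FF Ww, aa Ff WW, aa Ff Ww, aa ff WW, aa ff Ww}

A/I-1 ? ·: aa|Aa
A/I-2 ? ·: aa|Aa
A/II-1 un I-1×I-2: aa
A/II-2 aff ·: Aa
A/III-1 un II-2×II-1: aa
A/III-2 un II-2×II-1: aa
⇒ A over [I-1,I-2,II-1,II-2,III-1,III-2]: 4 consistent
F/I-1 un ·: ff
F/I-2 ? ·: ff|Ff|FF
F/II-1 ? I-1×I-2: ff|Ff
F/II-2 ? ·: ff|Ff|FF
F/III-1 ? II-2×II-1: ff|Ff|FF
F/III-2 aff II-2×II-1: Ff|FF
⇒ F over [I-1,I-2,II-1,II-2,III-1,III-2]: 30 consistent
W/I-1 un ·: ww
W/I-2 aff ·: Ww|WW
W/II-1 ? I-1×I-2: ww|Ww
W/II-2 aff ·: Ww|WW
W/III-1 ? II-2×II-1: ww|Ww|WW
W/III-2 ? II-2×II-1: ww|Ww|WW
⇒ W over [I-1,I-2,II-1,II-2,III-1,III-2]: 31 consistent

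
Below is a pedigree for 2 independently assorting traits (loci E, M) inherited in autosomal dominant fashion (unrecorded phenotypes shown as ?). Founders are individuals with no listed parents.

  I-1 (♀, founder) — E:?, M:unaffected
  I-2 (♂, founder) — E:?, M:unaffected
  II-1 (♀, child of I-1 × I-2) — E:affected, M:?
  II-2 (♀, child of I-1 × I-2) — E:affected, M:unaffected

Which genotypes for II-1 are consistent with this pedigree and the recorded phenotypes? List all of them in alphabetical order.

E/I-1 ? ·: ee|Ee|EE
E/I-2 ? ·: ee|Ee|EE
E/II-1 aff I-1×I-2: Ee|EE
E/II-2 aff I-1×I-2: Ee|EE
⇒ E over [I-1,I-2,II-1,II-2]: 17 consistent
M/I-1 un ·: mm
M/I-2 un ·: mm
M/II-1 ? I-1×I-2: mm
M/II-2 un I-1×I-2: mm
⇒ M over [I-1,I-2,II-1,II-2]: 1 consistent

II-1 ∈ {EE mm, Ee mm}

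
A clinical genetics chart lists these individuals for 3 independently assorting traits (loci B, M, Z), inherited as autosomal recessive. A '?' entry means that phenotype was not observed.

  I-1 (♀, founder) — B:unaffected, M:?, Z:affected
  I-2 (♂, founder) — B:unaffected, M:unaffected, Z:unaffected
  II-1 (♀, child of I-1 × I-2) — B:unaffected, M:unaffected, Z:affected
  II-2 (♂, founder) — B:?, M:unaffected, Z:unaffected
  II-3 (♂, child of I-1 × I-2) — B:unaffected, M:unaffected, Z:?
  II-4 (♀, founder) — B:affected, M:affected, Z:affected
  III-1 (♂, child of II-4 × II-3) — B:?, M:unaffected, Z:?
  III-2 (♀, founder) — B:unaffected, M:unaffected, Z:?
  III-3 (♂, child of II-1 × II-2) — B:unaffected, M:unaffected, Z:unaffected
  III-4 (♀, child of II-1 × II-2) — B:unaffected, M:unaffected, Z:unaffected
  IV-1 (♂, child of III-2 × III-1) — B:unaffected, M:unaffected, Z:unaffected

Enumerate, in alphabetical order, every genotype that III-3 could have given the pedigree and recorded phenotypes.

B/I-1 un ·: BB|Bb
B/I-2 un ·: BB|Bb
B/II-1 un I-1×I-2: BB|Bb
B/II-2 ? ·: BB|Bb|bb
B/II-3 un I-1×I-2: BB|Bb
B/II-4 aff ·: bb
B/III-1 ? II-4×II-3: Bb|bb
B/III-2 un ·: BB|Bb
B/III-3 un II-1×II-2: BB|Bb
B/III-4 un II-1×II-2: BB|Bb
B/IV-1 un III-2×III-1: BB|Bb
⇒ B over [I-1,I-2,II-1,II-2,II-3,II-4,III-1,III-2,III-3,III-4,IV-1]: 474 consistent
M/I-1 ? ·: MM|Mm|mm
M/I-2 un ·: MM|Mm
M/II-1 un I-1×I-2: MM|Mm
M/II-2 un ·: MM|Mm
M/II-3 un I-1×I-2: MM|Mm
M/II-4 aff ·: mm
M/III-1 un II-4×II-3: Mm
M/III-2 un ·: MM|Mm
M/III-3 un II-1×II-2: MM|Mm
M/III-4 un II-1×II-2: MM|Mm
M/IV-1 un III-2×III-1: MM|Mm
⇒ M over [I-1,I-2,II-1,II-2,II-3,II-4,III-1,III-2,III-3,III-4,IV-1]: 396 consistent
Z/I-1 aff ·: zz
Z/I-2 un ·: Zz
Z/II-1 aff I-1×I-2: zz
Z/II-2 un ·: ZZ|Zz
Z/II-3 ? I-1×I-2: Zz|zz
Z/II-4 aff ·: zz
Z/III-1 ? II-4×II-3: Zz|zz
Z/III-2 ? ·: ZZ|Zz|zz
Z/III-3 un II-1×II-2: Zz
Z/III-4 un II-1×II-2: Zz
Z/IV-1 un III-2×III-1: ZZ|Zz
⇒ Z over [I-1,I-2,II-1,II-2,II-3,II-4,III-1,III-2,III-3,III-4,IV-1]: 18 consistent

III-3 ∈ {BB MM Zz, BB Mm Zz, Bb MM Zz, Bb Mm Zz}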